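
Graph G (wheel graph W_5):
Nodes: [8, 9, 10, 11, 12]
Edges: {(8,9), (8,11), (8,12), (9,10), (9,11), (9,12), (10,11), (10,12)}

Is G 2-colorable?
No, G is not 2-colorable

The clique on vertices [8, 9, 11] has size 3 > 2, so it alone needs 3 colors.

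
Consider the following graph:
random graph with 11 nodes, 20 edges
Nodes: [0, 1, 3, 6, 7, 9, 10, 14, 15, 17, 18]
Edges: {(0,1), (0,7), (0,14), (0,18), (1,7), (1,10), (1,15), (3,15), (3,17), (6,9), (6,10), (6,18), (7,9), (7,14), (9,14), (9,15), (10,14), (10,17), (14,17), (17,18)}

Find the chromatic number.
Clique number ω(G) = 3 (lower bound: χ ≥ ω).
The clique on [0, 1, 7] has size 3, forcing χ ≥ 3, and the coloring below uses 3 colors, so χ(G) = 3.
A valid 3-coloring: color 1: [1, 3, 6, 14]; color 2: [0, 9, 17]; color 3: [7, 10, 15, 18].

χ(G) = 3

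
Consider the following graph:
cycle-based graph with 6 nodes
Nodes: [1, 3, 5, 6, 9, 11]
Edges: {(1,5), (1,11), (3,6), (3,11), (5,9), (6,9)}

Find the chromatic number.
Clique number ω(G) = 2 (lower bound: χ ≥ ω).
The graph is bipartite (no odd cycle), so 2 colors suffice: χ(G) = 2.
A valid 2-coloring: color 1: [1, 3, 9]; color 2: [5, 6, 11].

χ(G) = 2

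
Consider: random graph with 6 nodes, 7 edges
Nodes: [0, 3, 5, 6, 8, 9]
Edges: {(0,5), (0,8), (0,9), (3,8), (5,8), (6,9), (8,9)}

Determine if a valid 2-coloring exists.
The clique on vertices [0, 8, 9] has size 3 > 2, so it alone needs 3 colors.

No, G is not 2-colorable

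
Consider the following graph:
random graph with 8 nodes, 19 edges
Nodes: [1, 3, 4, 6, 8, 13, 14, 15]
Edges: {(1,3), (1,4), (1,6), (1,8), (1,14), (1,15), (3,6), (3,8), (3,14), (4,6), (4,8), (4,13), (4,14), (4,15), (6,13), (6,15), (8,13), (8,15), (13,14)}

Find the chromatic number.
Clique number ω(G) = 4 (lower bound: χ ≥ ω).
The clique on [1, 4, 8, 15] has size 4, forcing χ ≥ 4, and the coloring below uses 4 colors, so χ(G) = 4.
A valid 4-coloring: color 1: [3, 4]; color 2: [1, 13]; color 3: [6, 8, 14]; color 4: [15].

χ(G) = 4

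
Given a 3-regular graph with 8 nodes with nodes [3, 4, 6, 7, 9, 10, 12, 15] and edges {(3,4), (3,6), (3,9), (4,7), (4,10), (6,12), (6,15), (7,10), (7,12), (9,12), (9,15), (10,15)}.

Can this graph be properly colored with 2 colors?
No, G is not 2-colorable

The clique on vertices [4, 7, 10] has size 3 > 2, so it alone needs 3 colors.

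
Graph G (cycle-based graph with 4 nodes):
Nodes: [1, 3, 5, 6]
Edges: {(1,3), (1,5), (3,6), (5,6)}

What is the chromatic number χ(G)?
χ(G) = 2

Clique number ω(G) = 2 (lower bound: χ ≥ ω).
The graph is bipartite (no odd cycle), so 2 colors suffice: χ(G) = 2.
A valid 2-coloring: color 1: [1, 6]; color 2: [3, 5].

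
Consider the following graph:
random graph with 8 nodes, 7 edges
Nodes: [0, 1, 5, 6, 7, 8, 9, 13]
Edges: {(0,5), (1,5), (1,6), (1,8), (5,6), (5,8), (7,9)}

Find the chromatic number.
Clique number ω(G) = 3 (lower bound: χ ≥ ω).
The clique on [1, 5, 8] has size 3, forcing χ ≥ 3, and the coloring below uses 3 colors, so χ(G) = 3.
A valid 3-coloring: color 1: [5, 9, 13]; color 2: [0, 1, 7]; color 3: [6, 8].

χ(G) = 3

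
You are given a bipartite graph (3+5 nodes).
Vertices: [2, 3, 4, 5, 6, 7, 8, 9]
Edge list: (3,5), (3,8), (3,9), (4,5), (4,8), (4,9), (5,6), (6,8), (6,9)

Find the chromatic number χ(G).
Clique number ω(G) = 2 (lower bound: χ ≥ ω).
The graph is bipartite (no odd cycle), so 2 colors suffice: χ(G) = 2.
A valid 2-coloring: color 1: [2, 3, 4, 6, 7]; color 2: [5, 8, 9].

χ(G) = 2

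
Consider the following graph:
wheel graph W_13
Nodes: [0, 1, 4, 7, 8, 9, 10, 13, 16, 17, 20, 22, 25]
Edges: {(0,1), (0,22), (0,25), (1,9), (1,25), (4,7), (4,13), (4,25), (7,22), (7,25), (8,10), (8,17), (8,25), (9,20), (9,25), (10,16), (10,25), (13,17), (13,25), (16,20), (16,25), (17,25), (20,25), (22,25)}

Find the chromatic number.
χ(G) = 3

Clique number ω(G) = 3 (lower bound: χ ≥ ω).
The clique on [0, 1, 25] has size 3, forcing χ ≥ 3, and the coloring below uses 3 colors, so χ(G) = 3.
A valid 3-coloring: color 1: [25]; color 2: [1, 4, 10, 17, 20, 22]; color 3: [0, 7, 8, 9, 13, 16].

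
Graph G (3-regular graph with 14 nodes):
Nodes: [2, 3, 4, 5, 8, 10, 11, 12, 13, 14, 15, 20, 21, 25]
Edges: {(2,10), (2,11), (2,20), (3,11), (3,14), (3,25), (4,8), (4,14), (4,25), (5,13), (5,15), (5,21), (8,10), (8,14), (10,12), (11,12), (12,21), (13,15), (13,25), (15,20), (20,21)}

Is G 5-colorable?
Yes, G is 5-colorable

A valid 5-coloring: color 1: [4, 10, 11, 13, 21]; color 2: [3, 5, 8, 12, 20]; color 3: [2, 14, 15, 25].
(χ(G) = 3 ≤ 5.)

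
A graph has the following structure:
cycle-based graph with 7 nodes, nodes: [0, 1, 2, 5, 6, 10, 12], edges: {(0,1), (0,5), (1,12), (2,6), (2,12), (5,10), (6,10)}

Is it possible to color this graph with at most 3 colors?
A valid 3-coloring: color 1: [1, 2, 5]; color 2: [0, 10, 12]; color 3: [6].
(χ(G) = 3 ≤ 3.)

Yes, G is 3-colorable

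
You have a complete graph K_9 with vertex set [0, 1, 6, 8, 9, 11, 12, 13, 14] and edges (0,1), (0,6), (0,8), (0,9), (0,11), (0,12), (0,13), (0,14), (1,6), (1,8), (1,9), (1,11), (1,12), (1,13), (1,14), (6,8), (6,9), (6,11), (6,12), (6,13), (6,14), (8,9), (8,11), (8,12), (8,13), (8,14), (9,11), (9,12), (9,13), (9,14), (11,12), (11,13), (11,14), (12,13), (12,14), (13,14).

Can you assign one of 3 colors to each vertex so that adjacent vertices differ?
No, G is not 3-colorable

The clique on vertices [0, 1, 6, 8, 9, 11, 12, 13, 14] has size 9 > 3, so it alone needs 9 colors.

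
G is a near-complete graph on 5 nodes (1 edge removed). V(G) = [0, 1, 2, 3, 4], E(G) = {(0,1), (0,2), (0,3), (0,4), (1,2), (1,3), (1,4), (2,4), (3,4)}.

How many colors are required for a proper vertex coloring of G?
Clique number ω(G) = 4 (lower bound: χ ≥ ω).
The clique on [0, 1, 2, 4] has size 4, forcing χ ≥ 4, and the coloring below uses 4 colors, so χ(G) = 4.
A valid 4-coloring: color 1: [0]; color 2: [4]; color 3: [1]; color 4: [2, 3].

χ(G) = 4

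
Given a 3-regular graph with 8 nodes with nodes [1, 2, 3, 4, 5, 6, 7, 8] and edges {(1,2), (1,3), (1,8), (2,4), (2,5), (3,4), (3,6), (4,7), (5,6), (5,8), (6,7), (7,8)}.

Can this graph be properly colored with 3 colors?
Yes, G is 3-colorable

A valid 3-coloring: color 1: [1, 5, 7]; color 2: [2, 3, 8]; color 3: [4, 6].
(χ(G) = 3 ≤ 3.)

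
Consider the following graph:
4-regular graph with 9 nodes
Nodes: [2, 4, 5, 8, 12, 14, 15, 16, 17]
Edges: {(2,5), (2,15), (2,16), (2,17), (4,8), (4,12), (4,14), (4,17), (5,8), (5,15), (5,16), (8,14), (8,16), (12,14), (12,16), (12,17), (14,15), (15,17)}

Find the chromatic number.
χ(G) = 3

Clique number ω(G) = 3 (lower bound: χ ≥ ω).
The clique on [2, 15, 17] has size 3, forcing χ ≥ 3, and the coloring below uses 3 colors, so χ(G) = 3.
A valid 3-coloring: color 1: [5, 14, 17]; color 2: [4, 15, 16]; color 3: [2, 8, 12].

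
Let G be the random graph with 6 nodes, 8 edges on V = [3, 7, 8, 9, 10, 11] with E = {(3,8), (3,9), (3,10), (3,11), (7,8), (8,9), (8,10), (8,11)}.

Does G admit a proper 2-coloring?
The clique on vertices [3, 8, 9] has size 3 > 2, so it alone needs 3 colors.

No, G is not 2-colorable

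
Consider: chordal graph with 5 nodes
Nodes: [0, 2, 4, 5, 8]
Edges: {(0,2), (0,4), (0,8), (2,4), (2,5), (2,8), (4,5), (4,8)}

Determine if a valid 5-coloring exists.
Yes, G is 5-colorable

A valid 5-coloring: color 1: [4]; color 2: [2]; color 3: [5, 8]; color 4: [0].
(χ(G) = 4 ≤ 5.)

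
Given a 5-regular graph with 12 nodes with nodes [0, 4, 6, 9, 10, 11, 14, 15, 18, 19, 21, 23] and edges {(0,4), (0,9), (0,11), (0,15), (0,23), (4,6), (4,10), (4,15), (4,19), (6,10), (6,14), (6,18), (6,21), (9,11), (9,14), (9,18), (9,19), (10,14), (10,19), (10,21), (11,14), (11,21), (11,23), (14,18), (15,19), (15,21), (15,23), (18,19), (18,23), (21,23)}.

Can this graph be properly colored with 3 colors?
Suppose a proper 3-coloring c exists. The clique [0, 4, 15] takes 3 distinct colors; by symmetry let c(0) = 1, c(4) = 2, c(15) = 3.
- Vertex 19: neighbors [4, 15] already have colors [2, 3] ⇒ c(19) = 1.
- Vertex 10: neighbors [19, 4] already have colors [1, 2] ⇒ c(10) = 3.
- Vertex 6: neighbors [4, 10] already have colors [2, 3] ⇒ c(6) = 1.
- Vertex 14: neighbors [6, 10] already have colors [1, 3] ⇒ c(14) = 2.
- Vertex 11: neighbors [0, 14] already have colors [1, 2] ⇒ c(11) = 3.
- Vertex 9: neighbors [0, 14, 11] already have colors [1, 2, 3] — all 3 colors blocked. Contradiction.
The forced assignments end in a contradiction, so G has no proper 3-coloring (χ ≥ 4).

No, G is not 3-colorable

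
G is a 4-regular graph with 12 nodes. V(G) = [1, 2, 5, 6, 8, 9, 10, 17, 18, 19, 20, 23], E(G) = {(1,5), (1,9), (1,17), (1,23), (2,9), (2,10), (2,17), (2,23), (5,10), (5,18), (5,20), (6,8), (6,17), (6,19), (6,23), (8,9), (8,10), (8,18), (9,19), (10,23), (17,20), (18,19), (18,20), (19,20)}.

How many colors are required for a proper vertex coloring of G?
χ(G) = 3

Clique number ω(G) = 3 (lower bound: χ ≥ ω).
The clique on [2, 10, 23] has size 3, forcing χ ≥ 3, and the coloring below uses 3 colors, so χ(G) = 3.
A valid 3-coloring: color 1: [1, 2, 8, 20]; color 2: [6, 9, 10, 18]; color 3: [5, 17, 19, 23].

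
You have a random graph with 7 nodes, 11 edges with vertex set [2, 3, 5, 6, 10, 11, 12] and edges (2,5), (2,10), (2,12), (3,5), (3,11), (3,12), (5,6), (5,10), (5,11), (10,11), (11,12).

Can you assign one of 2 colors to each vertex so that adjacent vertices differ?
The clique on vertices [3, 11, 12] has size 3 > 2, so it alone needs 3 colors.

No, G is not 2-colorable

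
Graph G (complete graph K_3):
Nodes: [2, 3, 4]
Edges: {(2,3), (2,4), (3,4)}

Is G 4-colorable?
A valid 4-coloring: color 1: [4]; color 2: [2]; color 3: [3].
(χ(G) = 3 ≤ 4.)

Yes, G is 4-colorable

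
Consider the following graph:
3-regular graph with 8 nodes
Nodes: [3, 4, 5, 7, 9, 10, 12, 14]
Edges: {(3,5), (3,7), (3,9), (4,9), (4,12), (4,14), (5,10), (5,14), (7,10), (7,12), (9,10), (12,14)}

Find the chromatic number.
χ(G) = 3

Clique number ω(G) = 3 (lower bound: χ ≥ ω).
The clique on [4, 12, 14] has size 3, forcing χ ≥ 3, and the coloring below uses 3 colors, so χ(G) = 3.
A valid 3-coloring: color 1: [5, 9, 12]; color 2: [3, 4, 10]; color 3: [7, 14].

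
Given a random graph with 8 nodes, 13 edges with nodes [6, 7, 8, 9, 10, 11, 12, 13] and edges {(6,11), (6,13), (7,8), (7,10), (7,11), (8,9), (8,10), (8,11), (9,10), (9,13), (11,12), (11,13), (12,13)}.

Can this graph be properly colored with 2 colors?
No, G is not 2-colorable

The clique on vertices [8, 9, 10] has size 3 > 2, so it alone needs 3 colors.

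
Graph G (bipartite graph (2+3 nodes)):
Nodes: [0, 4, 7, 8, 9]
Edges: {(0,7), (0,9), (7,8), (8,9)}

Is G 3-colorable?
A valid 3-coloring: color 1: [4, 7, 9]; color 2: [0, 8].
(χ(G) = 2 ≤ 3.)

Yes, G is 3-colorable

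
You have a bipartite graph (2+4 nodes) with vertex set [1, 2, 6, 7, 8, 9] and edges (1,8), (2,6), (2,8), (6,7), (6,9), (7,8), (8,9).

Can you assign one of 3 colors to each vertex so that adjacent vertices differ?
A valid 3-coloring: color 1: [6, 8]; color 2: [1, 2, 7, 9].
(χ(G) = 2 ≤ 3.)

Yes, G is 3-colorable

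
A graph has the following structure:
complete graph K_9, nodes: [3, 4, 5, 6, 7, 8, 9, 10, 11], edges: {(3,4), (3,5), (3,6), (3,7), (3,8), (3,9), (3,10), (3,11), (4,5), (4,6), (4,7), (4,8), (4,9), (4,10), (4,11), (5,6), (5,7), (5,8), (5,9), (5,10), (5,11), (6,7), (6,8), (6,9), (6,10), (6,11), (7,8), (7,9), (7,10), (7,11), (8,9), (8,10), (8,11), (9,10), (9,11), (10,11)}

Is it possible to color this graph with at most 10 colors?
A valid 10-coloring: color 1: [4]; color 2: [9]; color 3: [8]; color 4: [3]; color 5: [7]; color 6: [10]; color 7: [6]; color 8: [5]; color 9: [11].
(χ(G) = 9 ≤ 10.)

Yes, G is 10-colorable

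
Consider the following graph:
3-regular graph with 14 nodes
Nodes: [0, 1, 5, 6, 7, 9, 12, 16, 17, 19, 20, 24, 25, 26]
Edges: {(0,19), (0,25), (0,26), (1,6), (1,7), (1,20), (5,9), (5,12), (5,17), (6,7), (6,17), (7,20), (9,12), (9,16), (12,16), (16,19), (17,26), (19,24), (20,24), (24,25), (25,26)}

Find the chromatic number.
χ(G) = 3

Clique number ω(G) = 3 (lower bound: χ ≥ ω).
The clique on [0, 25, 26] has size 3, forcing χ ≥ 3, and the coloring below uses 3 colors, so χ(G) = 3.
A valid 3-coloring: color 1: [0, 1, 12, 17, 24]; color 2: [7, 9, 19, 26]; color 3: [5, 6, 16, 20, 25].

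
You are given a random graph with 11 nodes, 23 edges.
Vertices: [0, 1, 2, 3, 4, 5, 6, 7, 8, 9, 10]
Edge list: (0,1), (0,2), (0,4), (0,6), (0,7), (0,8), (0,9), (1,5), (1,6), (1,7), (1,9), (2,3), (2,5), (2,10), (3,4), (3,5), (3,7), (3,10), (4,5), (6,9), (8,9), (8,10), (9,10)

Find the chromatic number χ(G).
χ(G) = 4

Clique number ω(G) = 4 (lower bound: χ ≥ ω).
The clique on [0, 1, 6, 9] has size 4, forcing χ ≥ 4, and the coloring below uses 4 colors, so χ(G) = 4.
A valid 4-coloring: color 1: [0, 5, 10]; color 2: [2, 4, 7, 9]; color 3: [1, 3, 8]; color 4: [6].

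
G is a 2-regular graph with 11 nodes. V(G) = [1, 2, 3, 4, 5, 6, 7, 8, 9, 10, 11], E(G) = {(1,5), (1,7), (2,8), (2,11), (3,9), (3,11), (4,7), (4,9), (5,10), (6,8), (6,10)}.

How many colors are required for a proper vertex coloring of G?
Clique number ω(G) = 2 (lower bound: χ ≥ ω).
Odd cycle [6, 10, 5, 1, 7, 4, 9, 3, 11, 2, 8] needs 3 colors (χ ≥ 3).
The coloring below uses 3 colors, so χ(G) = 3.
A valid 3-coloring: color 1: [2, 5, 6, 7, 9]; color 2: [1, 3, 4, 8, 10]; color 3: [11].

χ(G) = 3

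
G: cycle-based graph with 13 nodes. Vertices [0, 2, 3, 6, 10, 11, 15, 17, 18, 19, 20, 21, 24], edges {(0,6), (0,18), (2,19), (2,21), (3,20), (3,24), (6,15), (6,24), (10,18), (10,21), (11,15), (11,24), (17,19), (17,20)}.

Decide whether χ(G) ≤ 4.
A valid 4-coloring: color 1: [6, 11, 18, 19, 20, 21]; color 2: [0, 2, 10, 15, 17, 24]; color 3: [3].
(χ(G) = 3 ≤ 4.)

Yes, G is 4-colorable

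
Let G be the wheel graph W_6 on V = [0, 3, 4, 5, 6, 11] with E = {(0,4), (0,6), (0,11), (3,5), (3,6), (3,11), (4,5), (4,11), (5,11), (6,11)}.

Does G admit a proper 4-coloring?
Yes, G is 4-colorable

A valid 4-coloring: color 1: [11]; color 2: [0, 5]; color 3: [3, 4]; color 4: [6].
(χ(G) = 4 ≤ 4.)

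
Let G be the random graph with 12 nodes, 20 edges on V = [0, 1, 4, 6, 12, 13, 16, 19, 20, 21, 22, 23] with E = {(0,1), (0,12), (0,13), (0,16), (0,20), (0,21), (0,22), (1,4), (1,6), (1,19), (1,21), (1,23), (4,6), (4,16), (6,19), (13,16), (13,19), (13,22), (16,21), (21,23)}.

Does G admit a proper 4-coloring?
Yes, G is 4-colorable

A valid 4-coloring: color 1: [0, 4, 19, 23]; color 2: [1, 12, 16, 20, 22]; color 3: [6, 13, 21].
(χ(G) = 3 ≤ 4.)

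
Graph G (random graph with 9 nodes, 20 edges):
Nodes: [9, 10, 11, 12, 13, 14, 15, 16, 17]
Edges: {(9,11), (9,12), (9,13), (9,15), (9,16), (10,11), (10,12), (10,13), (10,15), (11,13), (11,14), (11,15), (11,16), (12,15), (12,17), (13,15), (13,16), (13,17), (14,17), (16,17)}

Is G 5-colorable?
Yes, G is 5-colorable

A valid 5-coloring: color 1: [11, 17]; color 2: [12, 13, 14]; color 3: [9, 10]; color 4: [15, 16].
(χ(G) = 4 ≤ 5.)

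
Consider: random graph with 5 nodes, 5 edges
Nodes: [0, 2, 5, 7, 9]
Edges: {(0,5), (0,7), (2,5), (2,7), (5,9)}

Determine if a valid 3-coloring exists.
Yes, G is 3-colorable

A valid 3-coloring: color 1: [5, 7]; color 2: [0, 2, 9].
(χ(G) = 2 ≤ 3.)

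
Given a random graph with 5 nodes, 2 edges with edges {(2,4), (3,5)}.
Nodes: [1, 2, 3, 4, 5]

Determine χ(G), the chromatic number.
Clique number ω(G) = 2 (lower bound: χ ≥ ω).
The graph is bipartite (no odd cycle), so 2 colors suffice: χ(G) = 2.
A valid 2-coloring: color 1: [1, 4, 5]; color 2: [2, 3].

χ(G) = 2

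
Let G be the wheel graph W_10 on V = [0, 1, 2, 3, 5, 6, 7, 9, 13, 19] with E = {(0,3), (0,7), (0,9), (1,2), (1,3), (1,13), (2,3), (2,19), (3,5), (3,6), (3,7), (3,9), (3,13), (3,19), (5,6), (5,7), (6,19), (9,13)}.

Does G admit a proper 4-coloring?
Yes, G is 4-colorable

A valid 4-coloring: color 1: [3]; color 2: [1, 6, 7, 9]; color 3: [0, 2, 5, 13]; color 4: [19].
(χ(G) = 4 ≤ 4.)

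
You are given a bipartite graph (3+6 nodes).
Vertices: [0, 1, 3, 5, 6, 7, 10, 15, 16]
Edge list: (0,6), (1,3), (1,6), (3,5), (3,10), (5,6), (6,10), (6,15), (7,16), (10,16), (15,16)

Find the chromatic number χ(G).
χ(G) = 2

Clique number ω(G) = 2 (lower bound: χ ≥ ω).
The graph is bipartite (no odd cycle), so 2 colors suffice: χ(G) = 2.
A valid 2-coloring: color 1: [3, 6, 16]; color 2: [0, 1, 5, 7, 10, 15].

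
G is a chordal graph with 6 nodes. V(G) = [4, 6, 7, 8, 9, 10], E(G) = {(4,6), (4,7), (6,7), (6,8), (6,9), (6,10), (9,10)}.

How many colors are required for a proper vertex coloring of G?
χ(G) = 3

Clique number ω(G) = 3 (lower bound: χ ≥ ω).
The clique on [6, 9, 10] has size 3, forcing χ ≥ 3, and the coloring below uses 3 colors, so χ(G) = 3.
A valid 3-coloring: color 1: [6]; color 2: [7, 8, 9]; color 3: [4, 10].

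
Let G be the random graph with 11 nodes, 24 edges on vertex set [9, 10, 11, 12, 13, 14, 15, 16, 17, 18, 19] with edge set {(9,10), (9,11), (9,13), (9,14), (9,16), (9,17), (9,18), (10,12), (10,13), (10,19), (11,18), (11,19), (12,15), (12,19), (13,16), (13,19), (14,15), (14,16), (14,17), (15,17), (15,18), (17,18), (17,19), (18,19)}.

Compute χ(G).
Clique number ω(G) = 3 (lower bound: χ ≥ ω).
The clique on [9, 11, 18] has size 3, forcing χ ≥ 3, and the coloring below uses 3 colors, so χ(G) = 3.
A valid 3-coloring: color 1: [9, 15, 19]; color 2: [12, 13, 14, 18]; color 3: [10, 11, 16, 17].

χ(G) = 3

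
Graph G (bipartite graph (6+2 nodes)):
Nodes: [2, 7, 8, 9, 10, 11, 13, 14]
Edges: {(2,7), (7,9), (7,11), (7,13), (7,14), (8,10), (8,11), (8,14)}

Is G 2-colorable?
Yes, G is 2-colorable

A valid 2-coloring: color 1: [7, 8]; color 2: [2, 9, 10, 11, 13, 14].
(χ(G) = 2 ≤ 2.)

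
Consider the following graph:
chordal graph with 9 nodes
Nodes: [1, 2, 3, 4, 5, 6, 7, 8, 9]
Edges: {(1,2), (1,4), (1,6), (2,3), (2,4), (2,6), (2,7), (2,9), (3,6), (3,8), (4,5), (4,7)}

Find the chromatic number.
Clique number ω(G) = 3 (lower bound: χ ≥ ω).
The clique on [1, 2, 4] has size 3, forcing χ ≥ 3, and the coloring below uses 3 colors, so χ(G) = 3.
A valid 3-coloring: color 1: [2, 5, 8]; color 2: [4, 6, 9]; color 3: [1, 3, 7].

χ(G) = 3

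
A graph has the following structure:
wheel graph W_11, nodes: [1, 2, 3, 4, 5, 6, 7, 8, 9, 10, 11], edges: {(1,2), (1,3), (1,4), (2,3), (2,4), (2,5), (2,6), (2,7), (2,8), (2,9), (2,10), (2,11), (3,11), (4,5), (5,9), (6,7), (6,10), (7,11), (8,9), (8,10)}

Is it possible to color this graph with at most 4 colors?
A valid 4-coloring: color 1: [2]; color 2: [1, 5, 6, 8, 11]; color 3: [3, 4, 7, 9, 10].
(χ(G) = 3 ≤ 4.)

Yes, G is 4-colorable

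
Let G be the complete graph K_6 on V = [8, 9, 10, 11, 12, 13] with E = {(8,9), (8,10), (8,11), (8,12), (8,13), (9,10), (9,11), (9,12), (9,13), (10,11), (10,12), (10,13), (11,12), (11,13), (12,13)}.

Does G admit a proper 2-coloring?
No, G is not 2-colorable

The clique on vertices [8, 9, 10, 11, 12, 13] has size 6 > 2, so it alone needs 6 colors.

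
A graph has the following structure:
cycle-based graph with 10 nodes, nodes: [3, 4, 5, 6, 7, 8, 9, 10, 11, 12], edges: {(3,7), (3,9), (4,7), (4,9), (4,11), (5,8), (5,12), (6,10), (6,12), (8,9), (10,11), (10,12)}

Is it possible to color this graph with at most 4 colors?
Yes, G is 4-colorable

A valid 4-coloring: color 1: [5, 7, 9, 10]; color 2: [3, 4, 8, 12]; color 3: [6, 11].
(χ(G) = 3 ≤ 4.)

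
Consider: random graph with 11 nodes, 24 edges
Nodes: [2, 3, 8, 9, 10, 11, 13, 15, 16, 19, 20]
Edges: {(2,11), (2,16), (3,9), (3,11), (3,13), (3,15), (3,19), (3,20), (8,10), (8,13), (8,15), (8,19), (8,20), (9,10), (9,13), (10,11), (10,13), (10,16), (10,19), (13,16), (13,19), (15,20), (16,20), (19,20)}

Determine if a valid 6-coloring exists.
Yes, G is 6-colorable

A valid 6-coloring: color 1: [2, 3, 10]; color 2: [11, 13, 20]; color 3: [9, 15, 16, 19]; color 4: [8].
(χ(G) = 4 ≤ 6.)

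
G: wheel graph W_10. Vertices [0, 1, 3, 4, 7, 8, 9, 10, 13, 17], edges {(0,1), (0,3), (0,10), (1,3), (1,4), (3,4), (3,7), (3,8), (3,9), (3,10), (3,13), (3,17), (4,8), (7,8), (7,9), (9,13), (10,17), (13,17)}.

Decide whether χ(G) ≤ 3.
Odd cycle [13, 9, 7, 8, 4, 1, 0, 10, 17] needs 3 colors (χ ≥ 3).
Vertex 3 is adjacent to every vertex of [0, 1, 4, 7, 8, 9, 10, 13, 17], which already need 3 colors among themselves, so 3 needs a new color (χ ≥ 4).
Hence χ(G) ≥ 4 > 3, so no proper 3-coloring exists.

No, G is not 3-colorable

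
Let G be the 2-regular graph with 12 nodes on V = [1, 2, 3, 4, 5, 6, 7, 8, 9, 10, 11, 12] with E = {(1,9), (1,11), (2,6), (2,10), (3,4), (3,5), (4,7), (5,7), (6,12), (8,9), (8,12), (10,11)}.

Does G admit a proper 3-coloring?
A valid 3-coloring: color 1: [2, 3, 7, 9, 11, 12]; color 2: [1, 4, 5, 6, 8, 10].
(χ(G) = 2 ≤ 3.)

Yes, G is 3-colorable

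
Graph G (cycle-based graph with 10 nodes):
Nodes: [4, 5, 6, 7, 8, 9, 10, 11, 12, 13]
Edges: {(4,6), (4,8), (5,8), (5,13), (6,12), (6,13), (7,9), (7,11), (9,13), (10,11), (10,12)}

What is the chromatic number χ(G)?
χ(G) = 3

Clique number ω(G) = 2 (lower bound: χ ≥ ω).
Odd cycle [12, 10, 11, 7, 9, 13, 6] needs 3 colors (χ ≥ 3).
The coloring below uses 3 colors, so χ(G) = 3.
A valid 3-coloring: color 1: [5, 6, 7, 10]; color 2: [8, 11, 12, 13]; color 3: [4, 9].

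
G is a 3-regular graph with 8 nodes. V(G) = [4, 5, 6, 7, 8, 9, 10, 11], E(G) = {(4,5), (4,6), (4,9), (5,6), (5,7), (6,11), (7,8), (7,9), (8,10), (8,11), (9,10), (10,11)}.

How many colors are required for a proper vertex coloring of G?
Clique number ω(G) = 3 (lower bound: χ ≥ ω).
The clique on [4, 5, 6] has size 3, forcing χ ≥ 3, and the coloring below uses 3 colors, so χ(G) = 3.
A valid 3-coloring: color 1: [4, 7, 11]; color 2: [6, 10]; color 3: [5, 8, 9].

χ(G) = 3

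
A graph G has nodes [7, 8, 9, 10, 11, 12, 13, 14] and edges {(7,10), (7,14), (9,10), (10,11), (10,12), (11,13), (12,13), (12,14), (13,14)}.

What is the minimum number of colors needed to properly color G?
Clique number ω(G) = 3 (lower bound: χ ≥ ω).
The clique on [12, 13, 14] has size 3, forcing χ ≥ 3, and the coloring below uses 3 colors, so χ(G) = 3.
A valid 3-coloring: color 1: [8, 10, 13]; color 2: [7, 9, 11, 12]; color 3: [14].

χ(G) = 3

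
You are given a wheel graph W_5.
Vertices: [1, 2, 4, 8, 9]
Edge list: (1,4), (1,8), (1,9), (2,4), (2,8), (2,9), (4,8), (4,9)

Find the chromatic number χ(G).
Clique number ω(G) = 3 (lower bound: χ ≥ ω).
The clique on [1, 4, 8] has size 3, forcing χ ≥ 3, and the coloring below uses 3 colors, so χ(G) = 3.
A valid 3-coloring: color 1: [4]; color 2: [8, 9]; color 3: [1, 2].

χ(G) = 3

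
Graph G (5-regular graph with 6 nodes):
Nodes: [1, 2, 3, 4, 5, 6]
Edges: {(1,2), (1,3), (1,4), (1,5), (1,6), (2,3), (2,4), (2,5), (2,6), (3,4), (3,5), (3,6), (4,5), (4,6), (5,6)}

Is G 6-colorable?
A valid 6-coloring: color 1: [4]; color 2: [1]; color 3: [6]; color 4: [2]; color 5: [5]; color 6: [3].
(χ(G) = 6 ≤ 6.)

Yes, G is 6-colorable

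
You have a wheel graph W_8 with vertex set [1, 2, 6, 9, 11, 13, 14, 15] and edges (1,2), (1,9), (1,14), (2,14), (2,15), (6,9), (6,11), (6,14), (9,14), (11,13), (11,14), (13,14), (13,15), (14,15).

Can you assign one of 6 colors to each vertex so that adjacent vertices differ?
A valid 6-coloring: color 1: [14]; color 2: [9, 11, 15]; color 3: [1, 6, 13]; color 4: [2].
(χ(G) = 4 ≤ 6.)

Yes, G is 6-colorable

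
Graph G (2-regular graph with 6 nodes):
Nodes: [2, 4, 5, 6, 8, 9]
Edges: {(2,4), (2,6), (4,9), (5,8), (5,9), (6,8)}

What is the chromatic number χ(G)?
χ(G) = 2

Clique number ω(G) = 2 (lower bound: χ ≥ ω).
The graph is bipartite (no odd cycle), so 2 colors suffice: χ(G) = 2.
A valid 2-coloring: color 1: [2, 8, 9]; color 2: [4, 5, 6].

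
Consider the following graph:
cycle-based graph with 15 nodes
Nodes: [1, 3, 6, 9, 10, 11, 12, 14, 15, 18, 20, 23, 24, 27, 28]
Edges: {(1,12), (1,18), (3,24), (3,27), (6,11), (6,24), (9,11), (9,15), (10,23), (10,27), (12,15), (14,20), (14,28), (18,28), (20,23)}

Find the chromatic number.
Clique number ω(G) = 2 (lower bound: χ ≥ ω).
Odd cycle [15, 12, 1, 18, 28, 14, 20, 23, 10, 27, 3, 24, 6, 11, 9] needs 3 colors (χ ≥ 3).
The coloring below uses 3 colors, so χ(G) = 3.
A valid 3-coloring: color 1: [1, 3, 10, 11, 15, 20, 28]; color 2: [9, 12, 14, 18, 23, 24, 27]; color 3: [6].

χ(G) = 3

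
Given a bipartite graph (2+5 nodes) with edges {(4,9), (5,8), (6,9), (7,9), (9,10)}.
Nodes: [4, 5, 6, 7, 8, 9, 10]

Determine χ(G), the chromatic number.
Clique number ω(G) = 2 (lower bound: χ ≥ ω).
The graph is bipartite (no odd cycle), so 2 colors suffice: χ(G) = 2.
A valid 2-coloring: color 1: [8, 9]; color 2: [4, 5, 6, 7, 10].

χ(G) = 2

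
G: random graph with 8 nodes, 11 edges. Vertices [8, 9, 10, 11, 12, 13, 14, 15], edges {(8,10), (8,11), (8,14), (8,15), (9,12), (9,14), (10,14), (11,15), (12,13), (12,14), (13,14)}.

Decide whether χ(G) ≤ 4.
Yes, G is 4-colorable

A valid 4-coloring: color 1: [14, 15]; color 2: [8, 12]; color 3: [9, 10, 11, 13].
(χ(G) = 3 ≤ 4.)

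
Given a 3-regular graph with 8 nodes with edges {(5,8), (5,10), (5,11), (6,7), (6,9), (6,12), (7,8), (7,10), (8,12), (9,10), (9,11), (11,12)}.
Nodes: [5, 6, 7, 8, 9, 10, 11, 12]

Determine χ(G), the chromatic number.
χ(G) = 2

Clique number ω(G) = 2 (lower bound: χ ≥ ω).
The graph is bipartite (no odd cycle), so 2 colors suffice: χ(G) = 2.
A valid 2-coloring: color 1: [6, 8, 10, 11]; color 2: [5, 7, 9, 12].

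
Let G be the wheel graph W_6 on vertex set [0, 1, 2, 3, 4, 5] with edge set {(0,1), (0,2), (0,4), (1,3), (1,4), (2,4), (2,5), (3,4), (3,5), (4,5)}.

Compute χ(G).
Clique number ω(G) = 3 (lower bound: χ ≥ ω).
Odd cycle [2, 0, 1, 3, 5] needs 3 colors (χ ≥ 3).
Vertex 4 is adjacent to every vertex of [0, 1, 2, 3, 5], which already need 3 colors among themselves, so 4 needs a new color (χ ≥ 4).
The coloring below uses 4 colors, so χ(G) = 4.
A valid 4-coloring: color 1: [4]; color 2: [2, 3]; color 3: [0, 5]; color 4: [1].

χ(G) = 4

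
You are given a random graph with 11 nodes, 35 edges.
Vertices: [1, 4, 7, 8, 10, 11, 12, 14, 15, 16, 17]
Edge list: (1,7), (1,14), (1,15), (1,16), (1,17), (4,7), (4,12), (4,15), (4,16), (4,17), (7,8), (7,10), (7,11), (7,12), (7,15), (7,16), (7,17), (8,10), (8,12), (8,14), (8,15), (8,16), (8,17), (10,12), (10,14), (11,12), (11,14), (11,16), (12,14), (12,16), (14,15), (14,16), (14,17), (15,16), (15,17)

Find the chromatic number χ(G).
χ(G) = 4

Clique number ω(G) = 4 (lower bound: χ ≥ ω).
The clique on [8, 14, 15, 17] has size 4, forcing χ ≥ 4, and the coloring below uses 4 colors, so χ(G) = 4.
A valid 4-coloring: color 1: [7, 14]; color 2: [10, 16, 17]; color 3: [12, 15]; color 4: [1, 4, 8, 11].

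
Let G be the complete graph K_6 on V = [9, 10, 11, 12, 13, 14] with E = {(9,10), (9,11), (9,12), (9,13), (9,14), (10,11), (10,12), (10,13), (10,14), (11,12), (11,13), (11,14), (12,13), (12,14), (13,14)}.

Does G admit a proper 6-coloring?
A valid 6-coloring: color 1: [13]; color 2: [11]; color 3: [10]; color 4: [14]; color 5: [9]; color 6: [12].
(χ(G) = 6 ≤ 6.)

Yes, G is 6-colorable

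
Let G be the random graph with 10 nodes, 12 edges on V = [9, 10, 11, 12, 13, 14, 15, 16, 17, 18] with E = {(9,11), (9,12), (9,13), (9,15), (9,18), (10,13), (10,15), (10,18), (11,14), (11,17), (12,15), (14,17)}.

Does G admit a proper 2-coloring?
No, G is not 2-colorable

The clique on vertices [9, 12, 15] has size 3 > 2, so it alone needs 3 colors.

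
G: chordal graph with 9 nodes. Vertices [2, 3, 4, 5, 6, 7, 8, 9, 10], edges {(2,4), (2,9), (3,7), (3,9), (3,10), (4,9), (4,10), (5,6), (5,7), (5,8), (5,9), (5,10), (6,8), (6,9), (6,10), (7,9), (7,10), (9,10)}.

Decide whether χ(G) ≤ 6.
A valid 6-coloring: color 1: [8, 9]; color 2: [2, 10]; color 3: [3, 4, 5]; color 4: [6, 7].
(χ(G) = 4 ≤ 6.)

Yes, G is 6-colorable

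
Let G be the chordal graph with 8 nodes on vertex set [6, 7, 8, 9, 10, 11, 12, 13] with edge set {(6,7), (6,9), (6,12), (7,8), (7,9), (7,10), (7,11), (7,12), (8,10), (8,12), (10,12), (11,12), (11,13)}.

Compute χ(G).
Clique number ω(G) = 4 (lower bound: χ ≥ ω).
The clique on [7, 8, 10, 12] has size 4, forcing χ ≥ 4, and the coloring below uses 4 colors, so χ(G) = 4.
A valid 4-coloring: color 1: [7, 13]; color 2: [9, 12]; color 3: [6, 10, 11]; color 4: [8].

χ(G) = 4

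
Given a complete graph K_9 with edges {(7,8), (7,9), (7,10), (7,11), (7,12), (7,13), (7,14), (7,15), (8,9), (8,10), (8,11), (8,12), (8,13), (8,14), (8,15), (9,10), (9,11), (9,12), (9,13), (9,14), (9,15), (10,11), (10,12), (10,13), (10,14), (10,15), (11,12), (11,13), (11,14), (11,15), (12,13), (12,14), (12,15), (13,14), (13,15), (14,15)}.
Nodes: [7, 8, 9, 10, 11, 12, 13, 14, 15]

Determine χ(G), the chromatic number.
Clique number ω(G) = 9 (lower bound: χ ≥ ω).
The clique on [7, 8, 9, 10, 11, 12, 13, 14, 15] has size 9, forcing χ ≥ 9, and the coloring below uses 9 colors, so χ(G) = 9.
A valid 9-coloring: color 1: [11]; color 2: [9]; color 3: [14]; color 4: [13]; color 5: [12]; color 6: [10]; color 7: [8]; color 8: [15]; color 9: [7].

χ(G) = 9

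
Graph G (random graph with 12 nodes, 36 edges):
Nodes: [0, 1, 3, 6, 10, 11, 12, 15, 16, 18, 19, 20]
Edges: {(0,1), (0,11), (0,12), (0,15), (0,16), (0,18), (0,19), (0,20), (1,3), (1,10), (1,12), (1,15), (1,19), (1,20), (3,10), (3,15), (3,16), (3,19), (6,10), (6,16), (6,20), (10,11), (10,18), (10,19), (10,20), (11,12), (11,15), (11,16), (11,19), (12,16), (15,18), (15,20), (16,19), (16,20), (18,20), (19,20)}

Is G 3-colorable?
The clique on vertices [0, 11, 16, 19] has size 4 > 3, so it alone needs 4 colors.

No, G is not 3-colorable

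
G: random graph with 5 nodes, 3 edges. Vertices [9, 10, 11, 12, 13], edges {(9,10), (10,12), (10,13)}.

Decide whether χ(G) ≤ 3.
Yes, G is 3-colorable

A valid 3-coloring: color 1: [10, 11]; color 2: [9, 12, 13].
(χ(G) = 2 ≤ 3.)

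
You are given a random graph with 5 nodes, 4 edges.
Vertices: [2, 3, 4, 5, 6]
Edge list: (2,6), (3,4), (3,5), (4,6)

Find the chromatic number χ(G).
Clique number ω(G) = 2 (lower bound: χ ≥ ω).
The graph is bipartite (no odd cycle), so 2 colors suffice: χ(G) = 2.
A valid 2-coloring: color 1: [3, 6]; color 2: [2, 4, 5].

χ(G) = 2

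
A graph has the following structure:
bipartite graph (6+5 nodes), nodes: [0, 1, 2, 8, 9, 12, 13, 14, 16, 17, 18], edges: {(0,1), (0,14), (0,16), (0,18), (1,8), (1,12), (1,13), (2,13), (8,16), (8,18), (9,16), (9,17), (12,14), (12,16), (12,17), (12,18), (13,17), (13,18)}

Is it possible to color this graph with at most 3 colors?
A valid 3-coloring: color 1: [0, 8, 9, 12, 13]; color 2: [1, 2, 14, 16, 17, 18].
(χ(G) = 2 ≤ 3.)

Yes, G is 3-colorable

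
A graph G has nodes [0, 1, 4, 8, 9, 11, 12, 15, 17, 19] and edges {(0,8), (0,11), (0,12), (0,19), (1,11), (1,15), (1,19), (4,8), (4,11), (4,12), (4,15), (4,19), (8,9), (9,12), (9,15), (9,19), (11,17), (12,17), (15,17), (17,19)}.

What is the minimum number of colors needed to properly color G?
χ(G) = 2

Clique number ω(G) = 2 (lower bound: χ ≥ ω).
The graph is bipartite (no odd cycle), so 2 colors suffice: χ(G) = 2.
A valid 2-coloring: color 1: [0, 1, 4, 9, 17]; color 2: [8, 11, 12, 15, 19].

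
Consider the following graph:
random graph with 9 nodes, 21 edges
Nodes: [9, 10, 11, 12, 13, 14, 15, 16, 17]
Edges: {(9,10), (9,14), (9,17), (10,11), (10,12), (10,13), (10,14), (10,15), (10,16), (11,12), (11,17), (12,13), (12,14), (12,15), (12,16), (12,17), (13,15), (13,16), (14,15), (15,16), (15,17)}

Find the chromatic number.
Clique number ω(G) = 5 (lower bound: χ ≥ ω).
The clique on [10, 12, 13, 15, 16] has size 5, forcing χ ≥ 5, and the coloring below uses 5 colors, so χ(G) = 5.
A valid 5-coloring: color 1: [10, 17]; color 2: [9, 12]; color 3: [11, 15]; color 4: [13, 14]; color 5: [16].

χ(G) = 5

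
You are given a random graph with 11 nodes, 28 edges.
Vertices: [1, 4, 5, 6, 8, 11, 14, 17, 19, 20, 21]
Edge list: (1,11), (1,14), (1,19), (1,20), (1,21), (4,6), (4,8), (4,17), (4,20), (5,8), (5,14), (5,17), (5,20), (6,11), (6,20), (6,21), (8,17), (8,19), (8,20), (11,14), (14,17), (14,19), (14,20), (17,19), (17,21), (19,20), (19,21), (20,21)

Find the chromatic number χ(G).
Clique number ω(G) = 4 (lower bound: χ ≥ ω).
The clique on [1, 19, 20, 21] has size 4, forcing χ ≥ 4, and the coloring below uses 4 colors, so χ(G) = 4.
A valid 4-coloring: color 1: [11, 17, 20]; color 2: [5, 6, 19]; color 3: [8, 14, 21]; color 4: [1, 4].

χ(G) = 4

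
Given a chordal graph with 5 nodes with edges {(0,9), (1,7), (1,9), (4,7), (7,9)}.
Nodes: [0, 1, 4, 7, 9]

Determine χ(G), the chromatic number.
Clique number ω(G) = 3 (lower bound: χ ≥ ω).
The clique on [1, 7, 9] has size 3, forcing χ ≥ 3, and the coloring below uses 3 colors, so χ(G) = 3.
A valid 3-coloring: color 1: [0, 7]; color 2: [4, 9]; color 3: [1].

χ(G) = 3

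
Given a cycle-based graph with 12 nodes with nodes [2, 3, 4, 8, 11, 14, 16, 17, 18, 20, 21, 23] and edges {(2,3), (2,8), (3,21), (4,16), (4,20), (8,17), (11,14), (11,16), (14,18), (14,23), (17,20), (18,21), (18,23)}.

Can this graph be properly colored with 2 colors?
No, G is not 2-colorable

The clique on vertices [14, 18, 23] has size 3 > 2, so it alone needs 3 colors.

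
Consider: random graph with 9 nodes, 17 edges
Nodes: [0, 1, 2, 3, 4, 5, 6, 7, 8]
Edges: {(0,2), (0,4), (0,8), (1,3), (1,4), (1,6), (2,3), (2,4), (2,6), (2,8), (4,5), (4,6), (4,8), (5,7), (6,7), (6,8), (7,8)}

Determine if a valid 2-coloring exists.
No, G is not 2-colorable

The clique on vertices [0, 2, 4, 8] has size 4 > 2, so it alone needs 4 colors.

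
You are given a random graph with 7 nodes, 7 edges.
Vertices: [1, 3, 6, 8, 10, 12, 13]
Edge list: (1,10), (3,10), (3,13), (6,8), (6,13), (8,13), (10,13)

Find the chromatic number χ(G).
Clique number ω(G) = 3 (lower bound: χ ≥ ω).
The clique on [6, 8, 13] has size 3, forcing χ ≥ 3, and the coloring below uses 3 colors, so χ(G) = 3.
A valid 3-coloring: color 1: [1, 12, 13]; color 2: [8, 10]; color 3: [3, 6].

χ(G) = 3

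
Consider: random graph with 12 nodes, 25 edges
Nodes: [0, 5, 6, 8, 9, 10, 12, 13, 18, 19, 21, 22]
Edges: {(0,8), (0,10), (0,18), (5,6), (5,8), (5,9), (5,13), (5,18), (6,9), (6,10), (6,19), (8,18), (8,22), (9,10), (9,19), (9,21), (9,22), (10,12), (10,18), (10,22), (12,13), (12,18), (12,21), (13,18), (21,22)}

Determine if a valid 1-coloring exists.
No, G is not 1-colorable

The clique on vertices [0, 8, 18] has size 3 > 1, so it alone needs 3 colors.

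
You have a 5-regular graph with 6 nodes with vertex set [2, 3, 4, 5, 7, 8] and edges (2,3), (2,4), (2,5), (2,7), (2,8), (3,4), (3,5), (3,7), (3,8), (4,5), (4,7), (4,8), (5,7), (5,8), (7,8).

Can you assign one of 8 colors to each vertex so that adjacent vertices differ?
A valid 8-coloring: color 1: [4]; color 2: [2]; color 3: [3]; color 4: [8]; color 5: [7]; color 6: [5].
(χ(G) = 6 ≤ 8.)

Yes, G is 8-colorable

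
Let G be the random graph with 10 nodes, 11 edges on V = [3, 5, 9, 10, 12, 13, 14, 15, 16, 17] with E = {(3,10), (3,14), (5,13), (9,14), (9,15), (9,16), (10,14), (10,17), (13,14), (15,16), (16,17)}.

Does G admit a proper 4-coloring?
Yes, G is 4-colorable

A valid 4-coloring: color 1: [5, 12, 14, 16]; color 2: [9, 10, 13]; color 3: [3, 15, 17].
(χ(G) = 3 ≤ 4.)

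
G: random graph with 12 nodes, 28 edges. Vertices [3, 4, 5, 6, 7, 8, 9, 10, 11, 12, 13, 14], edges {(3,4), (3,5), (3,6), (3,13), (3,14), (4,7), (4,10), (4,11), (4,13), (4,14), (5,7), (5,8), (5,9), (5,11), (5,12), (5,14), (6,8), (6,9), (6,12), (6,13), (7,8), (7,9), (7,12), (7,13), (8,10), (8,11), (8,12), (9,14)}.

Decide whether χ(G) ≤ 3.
No, G is not 3-colorable

The clique on vertices [5, 7, 8, 12] has size 4 > 3, so it alone needs 4 colors.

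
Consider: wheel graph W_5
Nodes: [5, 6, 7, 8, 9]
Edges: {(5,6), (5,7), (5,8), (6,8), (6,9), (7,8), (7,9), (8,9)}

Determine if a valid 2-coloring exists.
No, G is not 2-colorable

The clique on vertices [6, 8, 9] has size 3 > 2, so it alone needs 3 colors.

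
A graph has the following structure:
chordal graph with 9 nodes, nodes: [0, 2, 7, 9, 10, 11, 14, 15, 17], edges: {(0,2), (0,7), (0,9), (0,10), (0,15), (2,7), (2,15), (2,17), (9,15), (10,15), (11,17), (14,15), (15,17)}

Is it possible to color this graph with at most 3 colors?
Yes, G is 3-colorable

A valid 3-coloring: color 1: [7, 11, 15]; color 2: [0, 14, 17]; color 3: [2, 9, 10].
(χ(G) = 3 ≤ 3.)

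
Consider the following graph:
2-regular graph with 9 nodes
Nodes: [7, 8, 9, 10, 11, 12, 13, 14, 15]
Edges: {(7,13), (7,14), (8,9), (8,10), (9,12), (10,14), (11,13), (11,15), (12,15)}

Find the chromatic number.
χ(G) = 3

Clique number ω(G) = 2 (lower bound: χ ≥ ω).
Odd cycle [7, 13, 11, 15, 12, 9, 8, 10, 14] needs 3 colors (χ ≥ 3).
The coloring below uses 3 colors, so χ(G) = 3.
A valid 3-coloring: color 1: [9, 10, 13, 15]; color 2: [8, 11, 12, 14]; color 3: [7].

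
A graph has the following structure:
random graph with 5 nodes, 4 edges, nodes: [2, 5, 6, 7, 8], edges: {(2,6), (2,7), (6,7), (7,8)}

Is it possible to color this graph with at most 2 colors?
The clique on vertices [2, 6, 7] has size 3 > 2, so it alone needs 3 colors.

No, G is not 2-colorable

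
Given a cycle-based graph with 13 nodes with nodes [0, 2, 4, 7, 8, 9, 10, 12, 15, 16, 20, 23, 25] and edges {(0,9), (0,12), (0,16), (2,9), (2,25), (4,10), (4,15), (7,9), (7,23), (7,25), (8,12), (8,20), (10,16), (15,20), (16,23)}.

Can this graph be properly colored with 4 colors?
Yes, G is 4-colorable

A valid 4-coloring: color 1: [0, 2, 7, 8, 10, 15]; color 2: [4, 9, 12, 16, 20, 25]; color 3: [23].
(χ(G) = 3 ≤ 4.)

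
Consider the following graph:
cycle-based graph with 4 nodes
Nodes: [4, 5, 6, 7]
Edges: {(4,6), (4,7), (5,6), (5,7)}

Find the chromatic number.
Clique number ω(G) = 2 (lower bound: χ ≥ ω).
The graph is bipartite (no odd cycle), so 2 colors suffice: χ(G) = 2.
A valid 2-coloring: color 1: [6, 7]; color 2: [4, 5].

χ(G) = 2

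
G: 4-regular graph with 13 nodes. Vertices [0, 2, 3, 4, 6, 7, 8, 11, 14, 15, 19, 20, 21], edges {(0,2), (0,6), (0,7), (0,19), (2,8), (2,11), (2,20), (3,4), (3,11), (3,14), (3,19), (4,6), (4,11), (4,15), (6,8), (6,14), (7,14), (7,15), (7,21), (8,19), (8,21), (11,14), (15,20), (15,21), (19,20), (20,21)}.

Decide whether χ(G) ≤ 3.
Yes, G is 3-colorable

A valid 3-coloring: color 1: [0, 3, 8, 15]; color 2: [6, 7, 11, 20]; color 3: [2, 4, 14, 19, 21].
(χ(G) = 3 ≤ 3.)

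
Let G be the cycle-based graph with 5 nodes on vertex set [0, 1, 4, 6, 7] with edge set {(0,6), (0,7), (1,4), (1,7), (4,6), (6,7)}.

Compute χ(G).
χ(G) = 3

Clique number ω(G) = 3 (lower bound: χ ≥ ω).
The clique on [0, 6, 7] has size 3, forcing χ ≥ 3, and the coloring below uses 3 colors, so χ(G) = 3.
A valid 3-coloring: color 1: [4, 7]; color 2: [1, 6]; color 3: [0].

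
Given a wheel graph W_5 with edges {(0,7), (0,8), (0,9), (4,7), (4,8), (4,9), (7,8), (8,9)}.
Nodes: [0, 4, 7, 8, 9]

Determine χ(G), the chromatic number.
Clique number ω(G) = 3 (lower bound: χ ≥ ω).
The clique on [0, 8, 9] has size 3, forcing χ ≥ 3, and the coloring below uses 3 colors, so χ(G) = 3.
A valid 3-coloring: color 1: [8]; color 2: [7, 9]; color 3: [0, 4].

χ(G) = 3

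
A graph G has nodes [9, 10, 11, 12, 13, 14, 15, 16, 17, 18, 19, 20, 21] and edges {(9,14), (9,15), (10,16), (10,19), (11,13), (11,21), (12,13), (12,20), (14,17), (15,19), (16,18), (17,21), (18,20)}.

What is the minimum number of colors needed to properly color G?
χ(G) = 3

Clique number ω(G) = 2 (lower bound: χ ≥ ω).
Odd cycle [9, 15, 19, 10, 16, 18, 20, 12, 13, 11, 21, 17, 14] needs 3 colors (χ ≥ 3).
The coloring below uses 3 colors, so χ(G) = 3.
A valid 3-coloring: color 1: [9, 13, 16, 17, 19, 20]; color 2: [10, 11, 12, 14, 15, 18]; color 3: [21].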